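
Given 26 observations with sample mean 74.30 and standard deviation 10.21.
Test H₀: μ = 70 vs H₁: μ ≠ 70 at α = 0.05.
One-sample t-test:
H₀: μ = 70
H₁: μ ≠ 70
df = n - 1 = 25
t = (x̄ - μ₀) / (s/√n) = (74.30 - 70) / (10.21/√26) = 2.147
p-value = 0.0416

Since p-value < α = 0.05, we reject H₀.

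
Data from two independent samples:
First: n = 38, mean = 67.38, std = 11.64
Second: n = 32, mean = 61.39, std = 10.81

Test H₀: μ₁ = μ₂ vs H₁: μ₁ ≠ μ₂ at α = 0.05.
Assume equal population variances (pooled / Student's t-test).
Student's two-sample t-test (equal variances):
H₀: μ₁ = μ₂
H₁: μ₁ ≠ μ₂
df = n₁ + n₂ - 2 = 68
Pooled variance s_p² = [(n₁-1)s₁² + (n₂-1)s₂²] / (n₁ + n₂ - 2) = [(37)(11.64²) + (31)(10.81²)] / 68 = 126.9949
SE = √(s_p²(1/n₁ + 1/n₂)) = √(126.9949 × (1/38 + 1/32)) = 2.7038
t = (x̄₁ - x̄₂) / SE = (67.38 - 61.39) / 2.7038 = 5.99 / 2.7038 = 2.215
p-value = 0.0301

Since p-value < α = 0.05, we reject H₀.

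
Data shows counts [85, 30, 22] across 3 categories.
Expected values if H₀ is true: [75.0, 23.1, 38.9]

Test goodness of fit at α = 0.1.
Chi-square goodness of fit test:
H₀: observed counts match expected distribution
H₁: observed counts differ from expected distribution
df = k - 1 = 2
χ² = Σ(O - E)²/E
   = (85 - 75.0)²/75.0 + (30 - 23.1)²/23.1 + (22 - 38.9)²/38.9
   = 1.333 + 2.061 + 7.342
   = 10.74
p-value = 0.0047

Since p-value < α = 0.1, we reject H₀.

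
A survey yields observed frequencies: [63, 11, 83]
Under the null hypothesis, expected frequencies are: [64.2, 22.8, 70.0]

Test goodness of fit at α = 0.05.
Chi-square goodness of fit test:
H₀: observed counts match expected distribution
H₁: observed counts differ from expected distribution
df = k - 1 = 2
χ² = Σ(O - E)²/E
   = (63 - 64.2)²/64.2 + (11 - 22.8)²/22.8 + (83 - 70.0)²/70.0
   = 0.022 + 6.107 + 2.414
   = 8.54
p-value = 0.0140

Since p-value < α = 0.05, we reject H₀.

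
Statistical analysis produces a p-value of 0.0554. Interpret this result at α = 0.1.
Since p = 0.0554 < α = 0.1, reject H₀.
There is sufficient evidence to reject the null hypothesis; the result is statistically significant at the 0.1 level.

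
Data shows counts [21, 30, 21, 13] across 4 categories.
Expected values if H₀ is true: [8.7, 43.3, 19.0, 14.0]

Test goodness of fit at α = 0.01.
Chi-square goodness of fit test:
H₀: observed counts match expected distribution
H₁: observed counts differ from expected distribution
df = k - 1 = 3
χ² = Σ(O - E)²/E
   = (21 - 8.7)²/8.7 + (30 - 43.3)²/43.3 + (21 - 19.0)²/19.0 + (13 - 14.0)²/14.0
   = 17.390 + 4.085 + 0.211 + 0.071
   = 21.76
p-value = 0.0001

Since p-value < α = 0.01, we reject H₀.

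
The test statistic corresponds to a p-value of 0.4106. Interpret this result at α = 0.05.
Since p = 0.4106 > α = 0.05, fail to reject H₀.
There is insufficient evidence to reject the null hypothesis; the result is not statistically significant at the 0.05 level.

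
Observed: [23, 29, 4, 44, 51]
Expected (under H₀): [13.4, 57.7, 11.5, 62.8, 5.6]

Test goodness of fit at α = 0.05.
Chi-square goodness of fit test:
H₀: observed counts match expected distribution
H₁: observed counts differ from expected distribution
df = k - 1 = 4
χ² = Σ(O - E)²/E
   = (23 - 13.4)²/13.4 + (29 - 57.7)²/57.7 + (4 - 11.5)²/11.5 + (44 - 62.8)²/62.8 + (51 - 5.6)²/5.6
   = 6.878 + 14.275 + 4.891 + 5.628 + 368.064
   = 399.74
p-value < 0.0001

Since p-value < α = 0.05, we reject H₀.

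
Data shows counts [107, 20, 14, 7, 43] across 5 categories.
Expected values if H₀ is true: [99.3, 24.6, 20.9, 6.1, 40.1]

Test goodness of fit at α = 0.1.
Chi-square goodness of fit test:
H₀: observed counts match expected distribution
H₁: observed counts differ from expected distribution
df = k - 1 = 4
χ² = Σ(O - E)²/E
   = (107 - 99.3)²/99.3 + (20 - 24.6)²/24.6 + (14 - 20.9)²/20.9 + (7 - 6.1)²/6.1 + (43 - 40.1)²/40.1
   = 0.597 + 0.860 + 2.278 + 0.133 + 0.210
   = 4.08
p-value = 0.3956

Since p-value > α = 0.1, we fail to reject H₀.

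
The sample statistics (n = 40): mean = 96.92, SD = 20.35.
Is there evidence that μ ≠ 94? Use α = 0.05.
One-sample t-test:
H₀: μ = 94
H₁: μ ≠ 94
df = n - 1 = 39
t = (x̄ - μ₀) / (s/√n) = (96.92 - 94) / (20.35/√40) = 0.908
p-value = 0.3697

Since p-value > α = 0.05, we fail to reject H₀.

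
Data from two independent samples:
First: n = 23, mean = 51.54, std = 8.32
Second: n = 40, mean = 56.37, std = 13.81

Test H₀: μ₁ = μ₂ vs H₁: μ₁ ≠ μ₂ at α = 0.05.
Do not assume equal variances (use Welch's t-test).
Welch's two-sample t-test:
H₀: μ₁ = μ₂
H₁: μ₁ ≠ μ₂
s₁²/n₁ = 8.32²/23 = 3.0097,  s₂²/n₂ = 13.81²/40 = 4.7679
SE = √(s₁²/n₁ + s₂²/n₂) = √(3.0097 + 4.7679) = 2.7888
df (Welch-Satterthwaite) = (s₁²/n₁ + s₂²/n₂)² / [(s₁²/n₁)²/(n₁-1) + (s₂²/n₂)²/(n₂-1)] ≈ 60.82
t = (x̄₁ - x̄₂) / SE = (51.54 - 56.37) / 2.7888 = -4.83 / 2.7888 = -1.732
p-value = 0.0884

Since p-value > α = 0.05, we fail to reject H₀.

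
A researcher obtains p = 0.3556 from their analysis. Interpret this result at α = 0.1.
Since p = 0.3556 > α = 0.1, fail to reject H₀.
There is insufficient evidence to reject the null hypothesis; the result is not statistically significant at the 0.1 level.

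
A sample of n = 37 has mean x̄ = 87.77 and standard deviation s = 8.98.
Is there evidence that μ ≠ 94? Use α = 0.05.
One-sample t-test:
H₀: μ = 94
H₁: μ ≠ 94
df = n - 1 = 36
t = (x̄ - μ₀) / (s/√n) = (87.77 - 94) / (8.98/√37) = -4.220
p-value = 0.0002

Since p-value < α = 0.05, we reject H₀.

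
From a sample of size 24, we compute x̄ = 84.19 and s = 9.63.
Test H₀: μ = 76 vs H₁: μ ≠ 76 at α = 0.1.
One-sample t-test:
H₀: μ = 76
H₁: μ ≠ 76
df = n - 1 = 23
t = (x̄ - μ₀) / (s/√n) = (84.19 - 76) / (9.63/√24) = 4.166
p-value = 0.0004

Since p-value < α = 0.1, we reject H₀.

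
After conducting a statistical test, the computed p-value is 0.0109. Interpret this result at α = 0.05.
Since p = 0.0109 < α = 0.05, reject H₀.
There is sufficient evidence to reject the null hypothesis; the result is statistically significant at the 0.05 level.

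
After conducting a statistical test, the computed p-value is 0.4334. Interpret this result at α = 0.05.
Since p = 0.4334 > α = 0.05, fail to reject H₀.
There is insufficient evidence to reject the null hypothesis; the result is not statistically significant at the 0.05 level.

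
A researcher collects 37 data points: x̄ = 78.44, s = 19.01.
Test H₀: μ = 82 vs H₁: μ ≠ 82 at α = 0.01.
One-sample t-test:
H₀: μ = 82
H₁: μ ≠ 82
df = n - 1 = 36
t = (x̄ - μ₀) / (s/√n) = (78.44 - 82) / (19.01/√37) = -1.139
p-value = 0.2622

Since p-value > α = 0.01, we fail to reject H₀.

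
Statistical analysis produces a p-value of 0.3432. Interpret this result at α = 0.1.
Since p = 0.3432 > α = 0.1, fail to reject H₀.
There is insufficient evidence to reject the null hypothesis; the result is not statistically significant at the 0.1 level.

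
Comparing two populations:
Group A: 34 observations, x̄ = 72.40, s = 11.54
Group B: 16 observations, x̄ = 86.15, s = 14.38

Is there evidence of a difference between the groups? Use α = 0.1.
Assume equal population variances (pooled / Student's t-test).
Student's two-sample t-test (equal variances):
H₀: μ₁ = μ₂
H₁: μ₁ ≠ μ₂
df = n₁ + n₂ - 2 = 48
Pooled variance s_p² = [(n₁-1)s₁² + (n₂-1)s₂²] / (n₁ + n₂ - 2) = [(33)(11.54²) + (15)(14.38²)] / 48 = 156.1756
SE = √(s_p²(1/n₁ + 1/n₂)) = √(156.1756 × (1/34 + 1/16)) = 3.7887
t = (x̄₁ - x̄₂) / SE = (72.40 - 86.15) / 3.7887 = -13.75 / 3.7887 = -3.629
p-value = 0.0007

Since p-value < α = 0.1, we reject H₀.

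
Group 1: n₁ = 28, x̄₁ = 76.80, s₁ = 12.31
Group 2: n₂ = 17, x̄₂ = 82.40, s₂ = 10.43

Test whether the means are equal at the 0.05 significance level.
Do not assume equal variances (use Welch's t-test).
Welch's two-sample t-test:
H₀: μ₁ = μ₂
H₁: μ₁ ≠ μ₂
s₁²/n₁ = 12.31²/28 = 5.4120,  s₂²/n₂ = 10.43²/17 = 6.3991
SE = √(s₁²/n₁ + s₂²/n₂) = √(5.4120 + 6.3991) = 3.4367
df (Welch-Satterthwaite) = (s₁²/n₁ + s₂²/n₂)² / [(s₁²/n₁)²/(n₁-1) + (s₂²/n₂)²/(n₂-1)] ≈ 38.28
t = (x̄₁ - x̄₂) / SE = (76.80 - 82.40) / 3.4367 = -5.60 / 3.4367 = -1.629
p-value = 0.1114

Since p-value > α = 0.05, we fail to reject H₀.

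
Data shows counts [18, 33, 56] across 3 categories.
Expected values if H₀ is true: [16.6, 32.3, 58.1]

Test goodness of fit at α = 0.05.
Chi-square goodness of fit test:
H₀: observed counts match expected distribution
H₁: observed counts differ from expected distribution
df = k - 1 = 2
χ² = Σ(O - E)²/E
   = (18 - 16.6)²/16.6 + (33 - 32.3)²/32.3 + (56 - 58.1)²/58.1
   = 0.118 + 0.015 + 0.076
   = 0.21
p-value = 0.9007

Since p-value > α = 0.05, we fail to reject H₀.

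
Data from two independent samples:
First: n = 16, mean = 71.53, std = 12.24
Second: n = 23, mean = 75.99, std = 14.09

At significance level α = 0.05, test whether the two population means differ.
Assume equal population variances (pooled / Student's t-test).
Student's two-sample t-test (equal variances):
H₀: μ₁ = μ₂
H₁: μ₁ ≠ μ₂
df = n₁ + n₂ - 2 = 37
Pooled variance s_p² = [(n₁-1)s₁² + (n₂-1)s₂²] / (n₁ + n₂ - 2) = [(15)(12.24²) + (22)(14.09²)] / 37 = 178.7806
SE = √(s_p²(1/n₁ + 1/n₂)) = √(178.7806 × (1/16 + 1/23)) = 4.3528
t = (x̄₁ - x̄₂) / SE = (71.53 - 75.99) / 4.3528 = -4.46 / 4.3528 = -1.025
p-value = 0.3122

Since p-value > α = 0.05, we fail to reject H₀.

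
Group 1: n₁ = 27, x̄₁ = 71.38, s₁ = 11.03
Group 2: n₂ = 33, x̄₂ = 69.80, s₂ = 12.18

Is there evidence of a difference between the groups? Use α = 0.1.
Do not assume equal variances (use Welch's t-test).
Welch's two-sample t-test:
H₀: μ₁ = μ₂
H₁: μ₁ ≠ μ₂
s₁²/n₁ = 11.03²/27 = 4.5060,  s₂²/n₂ = 12.18²/33 = 4.4955
SE = √(s₁²/n₁ + s₂²/n₂) = √(4.5060 + 4.4955) = 3.0002
df (Welch-Satterthwaite) = (s₁²/n₁ + s₂²/n₂)² / [(s₁²/n₁)²/(n₁-1) + (s₂²/n₂)²/(n₂-1)] ≈ 57.37
t = (x̄₁ - x̄₂) / SE = (71.38 - 69.80) / 3.0002 = 1.58 / 3.0002 = 0.527
p-value = 0.6005

Since p-value > α = 0.1, we fail to reject H₀.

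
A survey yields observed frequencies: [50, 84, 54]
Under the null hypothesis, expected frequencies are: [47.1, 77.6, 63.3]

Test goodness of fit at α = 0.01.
Chi-square goodness of fit test:
H₀: observed counts match expected distribution
H₁: observed counts differ from expected distribution
df = k - 1 = 2
χ² = Σ(O - E)²/E
   = (50 - 47.1)²/47.1 + (84 - 77.6)²/77.6 + (54 - 63.3)²/63.3
   = 0.179 + 0.528 + 1.366
   = 2.07
p-value = 0.3547

Since p-value > α = 0.01, we fail to reject H₀.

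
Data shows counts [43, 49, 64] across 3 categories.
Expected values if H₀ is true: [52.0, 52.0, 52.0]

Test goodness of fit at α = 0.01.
Chi-square goodness of fit test:
H₀: observed counts match expected distribution
H₁: observed counts differ from expected distribution
df = k - 1 = 2
χ² = Σ(O - E)²/E
   = (43 - 52.0)²/52.0 + (49 - 52.0)²/52.0 + (64 - 52.0)²/52.0
   = 1.558 + 0.173 + 2.769
   = 4.50
p-value = 0.1054

Since p-value > α = 0.01, we fail to reject H₀.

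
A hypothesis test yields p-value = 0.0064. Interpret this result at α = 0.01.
Since p = 0.0064 < α = 0.01, reject H₀.
There is sufficient evidence to reject the null hypothesis; the result is statistically significant at the 0.01 level.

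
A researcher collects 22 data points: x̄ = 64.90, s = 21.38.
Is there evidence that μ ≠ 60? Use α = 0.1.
One-sample t-test:
H₀: μ = 60
H₁: μ ≠ 60
df = n - 1 = 21
t = (x̄ - μ₀) / (s/√n) = (64.90 - 60) / (21.38/√22) = 1.075
p-value = 0.2946

Since p-value > α = 0.1, we fail to reject H₀.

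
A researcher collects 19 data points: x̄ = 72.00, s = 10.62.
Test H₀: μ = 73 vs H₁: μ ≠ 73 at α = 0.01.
One-sample t-test:
H₀: μ = 73
H₁: μ ≠ 73
df = n - 1 = 18
t = (x̄ - μ₀) / (s/√n) = (72.00 - 73) / (10.62/√19) = -0.410
p-value = 0.6863

Since p-value > α = 0.01, we fail to reject H₀.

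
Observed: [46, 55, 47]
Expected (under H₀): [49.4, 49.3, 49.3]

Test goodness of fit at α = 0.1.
Chi-square goodness of fit test:
H₀: observed counts match expected distribution
H₁: observed counts differ from expected distribution
df = k - 1 = 2
χ² = Σ(O - E)²/E
   = (46 - 49.4)²/49.4 + (55 - 49.3)²/49.3 + (47 - 49.3)²/49.3
   = 0.234 + 0.659 + 0.107
   = 1.00
p-value = 0.6064

Since p-value > α = 0.1, we fail to reject H₀.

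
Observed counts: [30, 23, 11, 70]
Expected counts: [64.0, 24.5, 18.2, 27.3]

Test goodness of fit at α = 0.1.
Chi-square goodness of fit test:
H₀: observed counts match expected distribution
H₁: observed counts differ from expected distribution
df = k - 1 = 3
χ² = Σ(O - E)²/E
   = (30 - 64.0)²/64.0 + (23 - 24.5)²/24.5 + (11 - 18.2)²/18.2 + (70 - 27.3)²/27.3
   = 18.062 + 0.092 + 2.848 + 66.787
   = 87.79
p-value < 0.0001

Since p-value < α = 0.1, we reject H₀.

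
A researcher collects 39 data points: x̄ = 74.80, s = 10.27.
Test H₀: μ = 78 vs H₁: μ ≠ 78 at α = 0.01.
One-sample t-test:
H₀: μ = 78
H₁: μ ≠ 78
df = n - 1 = 38
t = (x̄ - μ₀) / (s/√n) = (74.80 - 78) / (10.27/√39) = -1.946
p-value = 0.0591

Since p-value > α = 0.01, we fail to reject H₀.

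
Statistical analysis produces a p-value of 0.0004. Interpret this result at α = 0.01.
Since p = 0.0004 < α = 0.01, reject H₀.
There is sufficient evidence to reject the null hypothesis; the result is statistically significant at the 0.01 level.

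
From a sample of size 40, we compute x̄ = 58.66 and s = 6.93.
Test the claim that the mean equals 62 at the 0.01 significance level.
One-sample t-test:
H₀: μ = 62
H₁: μ ≠ 62
df = n - 1 = 39
t = (x̄ - μ₀) / (s/√n) = (58.66 - 62) / (6.93/√40) = -3.048
p-value = 0.0041

Since p-value < α = 0.01, we reject H₀.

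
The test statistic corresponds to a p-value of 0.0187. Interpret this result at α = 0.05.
Since p = 0.0187 < α = 0.05, reject H₀.
There is sufficient evidence to reject the null hypothesis; the result is statistically significant at the 0.05 level.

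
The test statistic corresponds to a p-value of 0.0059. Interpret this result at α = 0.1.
Since p = 0.0059 < α = 0.1, reject H₀.
There is sufficient evidence to reject the null hypothesis; the result is statistically significant at the 0.1 level.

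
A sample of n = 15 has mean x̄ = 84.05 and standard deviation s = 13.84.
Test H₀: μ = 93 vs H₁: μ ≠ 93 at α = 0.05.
One-sample t-test:
H₀: μ = 93
H₁: μ ≠ 93
df = n - 1 = 14
t = (x̄ - μ₀) / (s/√n) = (84.05 - 93) / (13.84/√15) = -2.505
p-value = 0.0252

Since p-value < α = 0.05, we reject H₀.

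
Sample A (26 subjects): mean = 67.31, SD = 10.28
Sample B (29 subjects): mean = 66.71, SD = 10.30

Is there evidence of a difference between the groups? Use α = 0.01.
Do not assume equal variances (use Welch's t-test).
Welch's two-sample t-test:
H₀: μ₁ = μ₂
H₁: μ₁ ≠ μ₂
s₁²/n₁ = 10.28²/26 = 4.0646,  s₂²/n₂ = 10.30²/29 = 3.6583
SE = √(s₁²/n₁ + s₂²/n₂) = √(4.0646 + 3.6583) = 2.7790
df (Welch-Satterthwaite) = (s₁²/n₁ + s₂²/n₂)² / [(s₁²/n₁)²/(n₁-1) + (s₂²/n₂)²/(n₂-1)] ≈ 52.37
t = (x̄₁ - x̄₂) / SE = (67.31 - 66.71) / 2.7790 = 0.60 / 2.7790 = 0.216
p-value = 0.8299

Since p-value > α = 0.01, we fail to reject H₀.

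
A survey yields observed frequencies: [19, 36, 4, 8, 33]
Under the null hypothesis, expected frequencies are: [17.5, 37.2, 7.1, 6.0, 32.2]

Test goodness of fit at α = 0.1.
Chi-square goodness of fit test:
H₀: observed counts match expected distribution
H₁: observed counts differ from expected distribution
df = k - 1 = 4
χ² = Σ(O - E)²/E
   = (19 - 17.5)²/17.5 + (36 - 37.2)²/37.2 + (4 - 7.1)²/7.1 + (8 - 6.0)²/6.0 + (33 - 32.2)²/32.2
   = 0.129 + 0.039 + 1.354 + 0.667 + 0.020
   = 2.21
p-value = 0.6977

Since p-value > α = 0.1, we fail to reject H₀.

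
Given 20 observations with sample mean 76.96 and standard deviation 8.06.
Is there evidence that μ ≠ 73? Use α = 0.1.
One-sample t-test:
H₀: μ = 73
H₁: μ ≠ 73
df = n - 1 = 19
t = (x̄ - μ₀) / (s/√n) = (76.96 - 73) / (8.06/√20) = 2.197
p-value = 0.0406

Since p-value < α = 0.1, we reject H₀.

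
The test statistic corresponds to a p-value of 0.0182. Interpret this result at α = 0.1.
Since p = 0.0182 < α = 0.1, reject H₀.
There is sufficient evidence to reject the null hypothesis; the result is statistically significant at the 0.1 level.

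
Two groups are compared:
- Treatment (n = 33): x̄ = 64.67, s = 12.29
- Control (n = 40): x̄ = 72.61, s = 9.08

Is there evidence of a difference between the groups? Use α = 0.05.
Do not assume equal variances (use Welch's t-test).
Welch's two-sample t-test:
H₀: μ₁ = μ₂
H₁: μ₁ ≠ μ₂
s₁²/n₁ = 12.29²/33 = 4.5771,  s₂²/n₂ = 9.08²/40 = 2.0612
SE = √(s₁²/n₁ + s₂²/n₂) = √(4.5771 + 2.0612) = 2.5765
df (Welch-Satterthwaite) = (s₁²/n₁ + s₂²/n₂)² / [(s₁²/n₁)²/(n₁-1) + (s₂²/n₂)²/(n₂-1)] ≈ 57.71
t = (x̄₁ - x̄₂) / SE = (64.67 - 72.61) / 2.5765 = -7.94 / 2.5765 = -3.082
p-value = 0.0032

Since p-value < α = 0.05, we reject H₀.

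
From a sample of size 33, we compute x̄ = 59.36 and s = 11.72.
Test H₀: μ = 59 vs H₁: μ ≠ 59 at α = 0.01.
One-sample t-test:
H₀: μ = 59
H₁: μ ≠ 59
df = n - 1 = 32
t = (x̄ - μ₀) / (s/√n) = (59.36 - 59) / (11.72/√33) = 0.176
p-value = 0.8610

Since p-value > α = 0.01, we fail to reject H₀.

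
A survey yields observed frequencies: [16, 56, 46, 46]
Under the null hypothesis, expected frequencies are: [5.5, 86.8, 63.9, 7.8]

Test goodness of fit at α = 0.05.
Chi-square goodness of fit test:
H₀: observed counts match expected distribution
H₁: observed counts differ from expected distribution
df = k - 1 = 3
χ² = Σ(O - E)²/E
   = (16 - 5.5)²/5.5 + (56 - 86.8)²/86.8 + (46 - 63.9)²/63.9 + (46 - 7.8)²/7.8
   = 20.045 + 10.929 + 5.014 + 187.082
   = 223.07
p-value < 0.0001

Since p-value < α = 0.05, we reject H₀.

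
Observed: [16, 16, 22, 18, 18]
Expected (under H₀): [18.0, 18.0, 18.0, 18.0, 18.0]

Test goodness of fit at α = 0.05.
Chi-square goodness of fit test:
H₀: observed counts match expected distribution
H₁: observed counts differ from expected distribution
df = k - 1 = 4
χ² = Σ(O - E)²/E
   = (16 - 18.0)²/18.0 + (16 - 18.0)²/18.0 + (22 - 18.0)²/18.0 + (18 - 18.0)²/18.0 + (18 - 18.0)²/18.0
   = 0.222 + 0.222 + 0.889 + 0.000 + 0.000
   = 1.33
p-value = 0.8557

Since p-value > α = 0.05, we fail to reject H₀.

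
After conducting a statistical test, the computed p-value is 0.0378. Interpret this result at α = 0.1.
Since p = 0.0378 < α = 0.1, reject H₀.
There is sufficient evidence to reject the null hypothesis; the result is statistically significant at the 0.1 level.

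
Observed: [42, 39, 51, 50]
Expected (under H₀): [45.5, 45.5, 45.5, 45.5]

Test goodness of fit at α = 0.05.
Chi-square goodness of fit test:
H₀: observed counts match expected distribution
H₁: observed counts differ from expected distribution
df = k - 1 = 3
χ² = Σ(O - E)²/E
   = (42 - 45.5)²/45.5 + (39 - 45.5)²/45.5 + (51 - 45.5)²/45.5 + (50 - 45.5)²/45.5
   = 0.269 + 0.929 + 0.665 + 0.445
   = 2.31
p-value = 0.5110

Since p-value > α = 0.05, we fail to reject H₀.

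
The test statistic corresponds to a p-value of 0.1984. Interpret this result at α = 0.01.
Since p = 0.1984 > α = 0.01, fail to reject H₀.
There is insufficient evidence to reject the null hypothesis; the result is not statistically significant at the 0.01 level.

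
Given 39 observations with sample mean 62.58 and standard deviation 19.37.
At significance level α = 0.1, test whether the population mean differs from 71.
One-sample t-test:
H₀: μ = 71
H₁: μ ≠ 71
df = n - 1 = 38
t = (x̄ - μ₀) / (s/√n) = (62.58 - 71) / (19.37/√39) = -2.715
p-value = 0.0099

Since p-value < α = 0.1, we reject H₀.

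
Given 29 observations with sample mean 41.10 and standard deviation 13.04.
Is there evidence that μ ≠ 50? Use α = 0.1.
One-sample t-test:
H₀: μ = 50
H₁: μ ≠ 50
df = n - 1 = 28
t = (x̄ - μ₀) / (s/√n) = (41.10 - 50) / (13.04/√29) = -3.675
p-value = 0.0010

Since p-value < α = 0.1, we reject H₀.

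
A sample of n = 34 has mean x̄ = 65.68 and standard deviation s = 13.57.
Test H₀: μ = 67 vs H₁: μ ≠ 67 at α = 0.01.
One-sample t-test:
H₀: μ = 67
H₁: μ ≠ 67
df = n - 1 = 33
t = (x̄ - μ₀) / (s/√n) = (65.68 - 67) / (13.57/√34) = -0.567
p-value = 0.5744

Since p-value > α = 0.01, we fail to reject H₀.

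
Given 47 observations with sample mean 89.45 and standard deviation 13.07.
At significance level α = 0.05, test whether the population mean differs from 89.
One-sample t-test:
H₀: μ = 89
H₁: μ ≠ 89
df = n - 1 = 46
t = (x̄ - μ₀) / (s/√n) = (89.45 - 89) / (13.07/√47) = 0.236
p-value = 0.8144

Since p-value > α = 0.05, we fail to reject H₀.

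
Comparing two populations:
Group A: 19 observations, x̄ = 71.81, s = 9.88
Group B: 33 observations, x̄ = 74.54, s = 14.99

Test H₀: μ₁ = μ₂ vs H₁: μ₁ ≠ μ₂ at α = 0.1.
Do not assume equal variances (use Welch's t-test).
Welch's two-sample t-test:
H₀: μ₁ = μ₂
H₁: μ₁ ≠ μ₂
s₁²/n₁ = 9.88²/19 = 5.1376,  s₂²/n₂ = 14.99²/33 = 6.8091
SE = √(s₁²/n₁ + s₂²/n₂) = √(5.1376 + 6.8091) = 3.4564
df (Welch-Satterthwaite) = (s₁²/n₁ + s₂²/n₂)² / [(s₁²/n₁)²/(n₁-1) + (s₂²/n₂)²/(n₂-1)] ≈ 48.96
t = (x̄₁ - x̄₂) / SE = (71.81 - 74.54) / 3.4564 = -2.73 / 3.4564 = -0.790
p-value = 0.4334

Since p-value > α = 0.1, we fail to reject H₀.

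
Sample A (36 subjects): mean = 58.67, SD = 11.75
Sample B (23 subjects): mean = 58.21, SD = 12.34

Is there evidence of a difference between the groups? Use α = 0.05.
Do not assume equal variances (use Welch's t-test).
Welch's two-sample t-test:
H₀: μ₁ = μ₂
H₁: μ₁ ≠ μ₂
s₁²/n₁ = 11.75²/36 = 3.8351,  s₂²/n₂ = 12.34²/23 = 6.6207
SE = √(s₁²/n₁ + s₂²/n₂) = √(3.8351 + 6.6207) = 3.2335
df (Welch-Satterthwaite) = (s₁²/n₁ + s₂²/n₂)² / [(s₁²/n₁)²/(n₁-1) + (s₂²/n₂)²/(n₂-1)] ≈ 45.31
t = (x̄₁ - x̄₂) / SE = (58.67 - 58.21) / 3.2335 = 0.46 / 3.2335 = 0.142
p-value = 0.8875

Since p-value > α = 0.05, we fail to reject H₀.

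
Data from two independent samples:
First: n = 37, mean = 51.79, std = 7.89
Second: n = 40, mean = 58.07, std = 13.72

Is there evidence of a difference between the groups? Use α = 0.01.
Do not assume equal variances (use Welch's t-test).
Welch's two-sample t-test:
H₀: μ₁ = μ₂
H₁: μ₁ ≠ μ₂
s₁²/n₁ = 7.89²/37 = 1.6825,  s₂²/n₂ = 13.72²/40 = 4.7060
SE = √(s₁²/n₁ + s₂²/n₂) = √(1.6825 + 4.7060) = 2.5275
df (Welch-Satterthwaite) = (s₁²/n₁ + s₂²/n₂)² / [(s₁²/n₁)²/(n₁-1) + (s₂²/n₂)²/(n₂-1)] ≈ 63.13
t = (x̄₁ - x̄₂) / SE = (51.79 - 58.07) / 2.5275 = -6.28 / 2.5275 = -2.485
p-value = 0.0156

Since p-value > α = 0.01, we fail to reject H₀.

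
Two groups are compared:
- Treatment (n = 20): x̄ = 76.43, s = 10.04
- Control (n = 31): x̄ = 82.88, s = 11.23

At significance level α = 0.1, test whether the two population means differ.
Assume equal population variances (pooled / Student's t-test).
Student's two-sample t-test (equal variances):
H₀: μ₁ = μ₂
H₁: μ₁ ≠ μ₂
df = n₁ + n₂ - 2 = 49
Pooled variance s_p² = [(n₁-1)s₁² + (n₂-1)s₂²] / (n₁ + n₂ - 2) = [(19)(10.04²) + (30)(11.23²)] / 49 = 116.2983
SE = √(s_p²(1/n₁ + 1/n₂)) = √(116.2983 × (1/20 + 1/31)) = 3.0930
t = (x̄₁ - x̄₂) / SE = (76.43 - 82.88) / 3.0930 = -6.45 / 3.0930 = -2.085
p-value = 0.0423

Since p-value < α = 0.1, we reject H₀.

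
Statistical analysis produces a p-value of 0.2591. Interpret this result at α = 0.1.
Since p = 0.2591 > α = 0.1, fail to reject H₀.
There is insufficient evidence to reject the null hypothesis; the result is not statistically significant at the 0.1 level.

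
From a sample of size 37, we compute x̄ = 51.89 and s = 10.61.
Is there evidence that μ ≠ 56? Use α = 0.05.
One-sample t-test:
H₀: μ = 56
H₁: μ ≠ 56
df = n - 1 = 36
t = (x̄ - μ₀) / (s/√n) = (51.89 - 56) / (10.61/√37) = -2.356
p-value = 0.0240

Since p-value < α = 0.05, we reject H₀.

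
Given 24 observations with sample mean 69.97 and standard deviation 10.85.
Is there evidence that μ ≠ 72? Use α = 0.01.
One-sample t-test:
H₀: μ = 72
H₁: μ ≠ 72
df = n - 1 = 23
t = (x̄ - μ₀) / (s/√n) = (69.97 - 72) / (10.85/√24) = -0.917
p-value = 0.3689

Since p-value > α = 0.01, we fail to reject H₀.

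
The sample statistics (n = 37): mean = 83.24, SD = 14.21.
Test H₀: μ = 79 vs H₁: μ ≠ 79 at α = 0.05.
One-sample t-test:
H₀: μ = 79
H₁: μ ≠ 79
df = n - 1 = 36
t = (x̄ - μ₀) / (s/√n) = (83.24 - 79) / (14.21/√37) = 1.815
p-value = 0.0779

Since p-value > α = 0.05, we fail to reject H₀.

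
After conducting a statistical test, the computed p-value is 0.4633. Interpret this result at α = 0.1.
Since p = 0.4633 > α = 0.1, fail to reject H₀.
There is insufficient evidence to reject the null hypothesis; the result is not statistically significant at the 0.1 level.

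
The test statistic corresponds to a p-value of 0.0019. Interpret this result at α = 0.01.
Since p = 0.0019 < α = 0.01, reject H₀.
There is sufficient evidence to reject the null hypothesis; the result is statistically significant at the 0.01 level.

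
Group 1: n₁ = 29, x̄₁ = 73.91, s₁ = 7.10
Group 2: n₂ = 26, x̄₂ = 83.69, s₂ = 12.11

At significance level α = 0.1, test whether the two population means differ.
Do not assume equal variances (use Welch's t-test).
Welch's two-sample t-test:
H₀: μ₁ = μ₂
H₁: μ₁ ≠ μ₂
s₁²/n₁ = 7.10²/29 = 1.7383,  s₂²/n₂ = 12.11²/26 = 5.6405
SE = √(s₁²/n₁ + s₂²/n₂) = √(1.7383 + 5.6405) = 2.7164
df (Welch-Satterthwaite) = (s₁²/n₁ + s₂²/n₂)² / [(s₁²/n₁)²/(n₁-1) + (s₂²/n₂)²/(n₂-1)] ≈ 39.44
t = (x̄₁ - x̄₂) / SE = (73.91 - 83.69) / 2.7164 = -9.78 / 2.7164 = -3.600
p-value = 0.0009

Since p-value < α = 0.1, we reject H₀.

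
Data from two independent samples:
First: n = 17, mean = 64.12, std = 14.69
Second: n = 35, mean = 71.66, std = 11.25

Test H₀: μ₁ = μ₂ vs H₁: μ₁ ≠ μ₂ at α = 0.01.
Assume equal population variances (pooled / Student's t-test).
Student's two-sample t-test (equal variances):
H₀: μ₁ = μ₂
H₁: μ₁ ≠ μ₂
df = n₁ + n₂ - 2 = 50
Pooled variance s_p² = [(n₁-1)s₁² + (n₂-1)s₂²] / (n₁ + n₂ - 2) = [(16)(14.69²) + (34)(11.25²)] / 50 = 155.1173
SE = √(s_p²(1/n₁ + 1/n₂)) = √(155.1173 × (1/17 + 1/35)) = 3.6819
t = (x̄₁ - x̄₂) / SE = (64.12 - 71.66) / 3.6819 = -7.54 / 3.6819 = -2.048
p-value = 0.0458

Since p-value > α = 0.01, we fail to reject H₀.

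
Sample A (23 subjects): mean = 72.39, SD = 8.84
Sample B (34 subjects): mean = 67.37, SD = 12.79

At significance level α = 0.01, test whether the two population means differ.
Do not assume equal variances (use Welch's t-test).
Welch's two-sample t-test:
H₀: μ₁ = μ₂
H₁: μ₁ ≠ μ₂
s₁²/n₁ = 8.84²/23 = 3.3976,  s₂²/n₂ = 12.79²/34 = 4.8113
SE = √(s₁²/n₁ + s₂²/n₂) = √(3.3976 + 4.8113) = 2.8651
df (Welch-Satterthwaite) = (s₁²/n₁ + s₂²/n₂)² / [(s₁²/n₁)²/(n₁-1) + (s₂²/n₂)²/(n₂-1)] ≈ 54.96
t = (x̄₁ - x̄₂) / SE = (72.39 - 67.37) / 2.8651 = 5.02 / 2.8651 = 1.752
p-value = 0.0853

Since p-value > α = 0.01, we fail to reject H₀.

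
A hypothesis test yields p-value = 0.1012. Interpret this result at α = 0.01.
Since p = 0.1012 > α = 0.01, fail to reject H₀.
There is insufficient evidence to reject the null hypothesis; the result is not statistically significant at the 0.01 level.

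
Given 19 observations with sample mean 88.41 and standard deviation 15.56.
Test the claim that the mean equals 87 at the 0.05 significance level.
One-sample t-test:
H₀: μ = 87
H₁: μ ≠ 87
df = n - 1 = 18
t = (x̄ - μ₀) / (s/√n) = (88.41 - 87) / (15.56/√19) = 0.395
p-value = 0.6975

Since p-value > α = 0.05, we fail to reject H₀.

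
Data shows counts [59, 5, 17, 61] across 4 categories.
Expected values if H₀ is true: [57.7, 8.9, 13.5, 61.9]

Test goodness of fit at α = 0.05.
Chi-square goodness of fit test:
H₀: observed counts match expected distribution
H₁: observed counts differ from expected distribution
df = k - 1 = 3
χ² = Σ(O - E)²/E
   = (59 - 57.7)²/57.7 + (5 - 8.9)²/8.9 + (17 - 13.5)²/13.5 + (61 - 61.9)²/61.9
   = 0.029 + 1.709 + 0.907 + 0.013
   = 2.66
p-value = 0.4473

Since p-value > α = 0.05, we fail to reject H₀.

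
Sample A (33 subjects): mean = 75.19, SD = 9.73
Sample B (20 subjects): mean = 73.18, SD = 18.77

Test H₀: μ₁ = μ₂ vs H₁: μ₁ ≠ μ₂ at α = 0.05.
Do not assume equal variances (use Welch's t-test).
Welch's two-sample t-test:
H₀: μ₁ = μ₂
H₁: μ₁ ≠ μ₂
s₁²/n₁ = 9.73²/33 = 2.8689,  s₂²/n₂ = 18.77²/20 = 17.6156
SE = √(s₁²/n₁ + s₂²/n₂) = √(2.8689 + 17.6156) = 4.5260
df (Welch-Satterthwaite) = (s₁²/n₁ + s₂²/n₂)² / [(s₁²/n₁)²/(n₁-1) + (s₂²/n₂)²/(n₂-1)] ≈ 25.29
t = (x̄₁ - x̄₂) / SE = (75.19 - 73.18) / 4.5260 = 2.01 / 4.5260 = 0.444
p-value = 0.6607

Since p-value > α = 0.05, we fail to reject H₀.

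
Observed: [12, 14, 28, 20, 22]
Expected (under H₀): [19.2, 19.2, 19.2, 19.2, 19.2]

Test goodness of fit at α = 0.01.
Chi-square goodness of fit test:
H₀: observed counts match expected distribution
H₁: observed counts differ from expected distribution
df = k - 1 = 4
χ² = Σ(O - E)²/E
   = (12 - 19.2)²/19.2 + (14 - 19.2)²/19.2 + (28 - 19.2)²/19.2 + (20 - 19.2)²/19.2 + (22 - 19.2)²/19.2
   = 2.700 + 1.408 + 4.033 + 0.033 + 0.408
   = 8.58
p-value = 0.0724

Since p-value > α = 0.01, we fail to reject H₀.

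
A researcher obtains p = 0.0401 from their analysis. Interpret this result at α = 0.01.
Since p = 0.0401 > α = 0.01, fail to reject H₀.
There is insufficient evidence to reject the null hypothesis; the result is not statistically significant at the 0.01 level.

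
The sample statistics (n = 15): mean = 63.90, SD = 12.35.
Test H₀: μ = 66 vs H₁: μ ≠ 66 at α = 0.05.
One-sample t-test:
H₀: μ = 66
H₁: μ ≠ 66
df = n - 1 = 14
t = (x̄ - μ₀) / (s/√n) = (63.90 - 66) / (12.35/√15) = -0.659
p-value = 0.5209

Since p-value > α = 0.05, we fail to reject H₀.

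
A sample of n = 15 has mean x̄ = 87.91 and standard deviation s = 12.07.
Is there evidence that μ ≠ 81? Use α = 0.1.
One-sample t-test:
H₀: μ = 81
H₁: μ ≠ 81
df = n - 1 = 14
t = (x̄ - μ₀) / (s/√n) = (87.91 - 81) / (12.07/√15) = 2.217
p-value = 0.0437

Since p-value < α = 0.1, we reject H₀.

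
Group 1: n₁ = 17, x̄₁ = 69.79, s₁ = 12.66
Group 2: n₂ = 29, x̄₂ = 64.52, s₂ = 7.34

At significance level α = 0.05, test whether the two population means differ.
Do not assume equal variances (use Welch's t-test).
Welch's two-sample t-test:
H₀: μ₁ = μ₂
H₁: μ₁ ≠ μ₂
s₁²/n₁ = 12.66²/17 = 9.4280,  s₂²/n₂ = 7.34²/29 = 1.8578
SE = √(s₁²/n₁ + s₂²/n₂) = √(9.4280 + 1.8578) = 3.3594
df (Welch-Satterthwaite) = (s₁²/n₁ + s₂²/n₂)² / [(s₁²/n₁)²/(n₁-1) + (s₂²/n₂)²/(n₂-1)] ≈ 22.43
t = (x̄₁ - x̄₂) / SE = (69.79 - 64.52) / 3.3594 = 5.27 / 3.3594 = 1.569
p-value = 0.1307

Since p-value > α = 0.05, we fail to reject H₀.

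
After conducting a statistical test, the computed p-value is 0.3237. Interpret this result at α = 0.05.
Since p = 0.3237 > α = 0.05, fail to reject H₀.
There is insufficient evidence to reject the null hypothesis; the result is not statistically significant at the 0.05 level.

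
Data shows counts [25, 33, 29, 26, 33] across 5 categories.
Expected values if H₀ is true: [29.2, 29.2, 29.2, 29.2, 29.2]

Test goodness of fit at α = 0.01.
Chi-square goodness of fit test:
H₀: observed counts match expected distribution
H₁: observed counts differ from expected distribution
df = k - 1 = 4
χ² = Σ(O - E)²/E
   = (25 - 29.2)²/29.2 + (33 - 29.2)²/29.2 + (29 - 29.2)²/29.2 + (26 - 29.2)²/29.2 + (33 - 29.2)²/29.2
   = 0.604 + 0.495 + 0.001 + 0.351 + 0.495
   = 1.95
p-value = 0.7458

Since p-value > α = 0.01, we fail to reject H₀.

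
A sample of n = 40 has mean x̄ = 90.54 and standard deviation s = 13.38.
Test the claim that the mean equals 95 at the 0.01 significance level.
One-sample t-test:
H₀: μ = 95
H₁: μ ≠ 95
df = n - 1 = 39
t = (x̄ - μ₀) / (s/√n) = (90.54 - 95) / (13.38/√40) = -2.108
p-value = 0.0415

Since p-value > α = 0.01, we fail to reject H₀.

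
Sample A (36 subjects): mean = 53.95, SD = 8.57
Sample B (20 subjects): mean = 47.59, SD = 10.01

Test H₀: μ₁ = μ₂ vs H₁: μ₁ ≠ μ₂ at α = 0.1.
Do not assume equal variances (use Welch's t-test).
Welch's two-sample t-test:
H₀: μ₁ = μ₂
H₁: μ₁ ≠ μ₂
s₁²/n₁ = 8.57²/36 = 2.0401,  s₂²/n₂ = 10.01²/20 = 5.0100
SE = √(s₁²/n₁ + s₂²/n₂) = √(2.0401 + 5.0100) = 2.6552
df (Welch-Satterthwaite) = (s₁²/n₁ + s₂²/n₂)² / [(s₁²/n₁)²/(n₁-1) + (s₂²/n₂)²/(n₂-1)] ≈ 34.52
t = (x̄₁ - x̄₂) / SE = (53.95 - 47.59) / 2.6552 = 6.36 / 2.6552 = 2.395
p-value = 0.0222

Since p-value < α = 0.1, we reject H₀.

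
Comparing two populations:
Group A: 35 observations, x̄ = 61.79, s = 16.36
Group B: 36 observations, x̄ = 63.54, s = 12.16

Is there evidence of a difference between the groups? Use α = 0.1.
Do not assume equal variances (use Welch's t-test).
Welch's two-sample t-test:
H₀: μ₁ = μ₂
H₁: μ₁ ≠ μ₂
s₁²/n₁ = 16.36²/35 = 7.6471,  s₂²/n₂ = 12.16²/36 = 4.1074
SE = √(s₁²/n₁ + s₂²/n₂) = √(7.6471 + 4.1074) = 3.4285
df (Welch-Satterthwaite) = (s₁²/n₁ + s₂²/n₂)² / [(s₁²/n₁)²/(n₁-1) + (s₂²/n₂)²/(n₂-1)] ≈ 62.75
t = (x̄₁ - x̄₂) / SE = (61.79 - 63.54) / 3.4285 = -1.75 / 3.4285 = -0.510
p-value = 0.6115

Since p-value > α = 0.1, we fail to reject H₀.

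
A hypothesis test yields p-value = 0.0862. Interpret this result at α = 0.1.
Since p = 0.0862 < α = 0.1, reject H₀.
There is sufficient evidence to reject the null hypothesis; the result is statistically significant at the 0.1 level.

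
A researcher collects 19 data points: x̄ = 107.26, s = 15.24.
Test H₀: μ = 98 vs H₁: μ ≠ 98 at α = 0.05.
One-sample t-test:
H₀: μ = 98
H₁: μ ≠ 98
df = n - 1 = 18
t = (x̄ - μ₀) / (s/√n) = (107.26 - 98) / (15.24/√19) = 2.649
p-value = 0.0163

Since p-value < α = 0.05, we reject H₀.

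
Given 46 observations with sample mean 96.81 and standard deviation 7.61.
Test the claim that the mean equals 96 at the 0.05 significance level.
One-sample t-test:
H₀: μ = 96
H₁: μ ≠ 96
df = n - 1 = 45
t = (x̄ - μ₀) / (s/√n) = (96.81 - 96) / (7.61/√46) = 0.722
p-value = 0.4741

Since p-value > α = 0.05, we fail to reject H₀.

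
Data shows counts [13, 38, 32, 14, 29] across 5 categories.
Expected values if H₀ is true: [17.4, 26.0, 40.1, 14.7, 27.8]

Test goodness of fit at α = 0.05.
Chi-square goodness of fit test:
H₀: observed counts match expected distribution
H₁: observed counts differ from expected distribution
df = k - 1 = 4
χ² = Σ(O - E)²/E
   = (13 - 17.4)²/17.4 + (38 - 26.0)²/26.0 + (32 - 40.1)²/40.1 + (14 - 14.7)²/14.7 + (29 - 27.8)²/27.8
   = 1.113 + 5.538 + 1.636 + 0.033 + 0.052
   = 8.37
p-value = 0.0789

Since p-value > α = 0.05, we fail to reject H₀.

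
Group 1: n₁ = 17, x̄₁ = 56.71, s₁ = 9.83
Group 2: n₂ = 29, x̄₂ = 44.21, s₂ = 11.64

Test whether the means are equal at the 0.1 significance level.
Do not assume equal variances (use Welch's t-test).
Welch's two-sample t-test:
H₀: μ₁ = μ₂
H₁: μ₁ ≠ μ₂
s₁²/n₁ = 9.83²/17 = 5.6841,  s₂²/n₂ = 11.64²/29 = 4.6721
SE = √(s₁²/n₁ + s₂²/n₂) = √(5.6841 + 4.6721) = 3.2181
df (Welch-Satterthwaite) = (s₁²/n₁ + s₂²/n₂)² / [(s₁²/n₁)²/(n₁-1) + (s₂²/n₂)²/(n₂-1)] ≈ 38.32
t = (x̄₁ - x̄₂) / SE = (56.71 - 44.21) / 3.2181 = 12.50 / 3.2181 = 3.884
p-value = 0.0004

Since p-value < α = 0.1, we reject H₀.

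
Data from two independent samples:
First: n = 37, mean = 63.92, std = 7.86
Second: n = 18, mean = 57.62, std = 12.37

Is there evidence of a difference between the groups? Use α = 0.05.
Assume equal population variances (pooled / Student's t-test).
Student's two-sample t-test (equal variances):
H₀: μ₁ = μ₂
H₁: μ₁ ≠ μ₂
df = n₁ + n₂ - 2 = 53
Pooled variance s_p² = [(n₁-1)s₁² + (n₂-1)s₂²] / (n₁ + n₂ - 2) = [(36)(7.86²) + (17)(12.37²)] / 53 = 91.0444
SE = √(s_p²(1/n₁ + 1/n₂)) = √(91.0444 × (1/37 + 1/18)) = 2.7420
t = (x̄₁ - x̄₂) / SE = (63.92 - 57.62) / 2.7420 = 6.30 / 2.7420 = 2.298
p-value = 0.0256

Since p-value < α = 0.05, we reject H₀.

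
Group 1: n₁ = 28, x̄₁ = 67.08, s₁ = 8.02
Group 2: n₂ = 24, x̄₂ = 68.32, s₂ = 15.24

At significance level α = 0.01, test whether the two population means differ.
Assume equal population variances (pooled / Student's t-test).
Student's two-sample t-test (equal variances):
H₀: μ₁ = μ₂
H₁: μ₁ ≠ μ₂
df = n₁ + n₂ - 2 = 50
Pooled variance s_p² = [(n₁-1)s₁² + (n₂-1)s₂²] / (n₁ + n₂ - 2) = [(27)(8.02²) + (23)(15.24²)] / 50 = 141.5715
SE = √(s_p²(1/n₁ + 1/n₂)) = √(141.5715 × (1/28 + 1/24)) = 3.3098
t = (x̄₁ - x̄₂) / SE = (67.08 - 68.32) / 3.3098 = -1.24 / 3.3098 = -0.375
p-value = 0.7095

Since p-value > α = 0.01, we fail to reject H₀.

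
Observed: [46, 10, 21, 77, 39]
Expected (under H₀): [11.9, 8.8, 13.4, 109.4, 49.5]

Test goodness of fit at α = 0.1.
Chi-square goodness of fit test:
H₀: observed counts match expected distribution
H₁: observed counts differ from expected distribution
df = k - 1 = 4
χ² = Σ(O - E)²/E
   = (46 - 11.9)²/11.9 + (10 - 8.8)²/8.8 + (21 - 13.4)²/13.4 + (77 - 109.4)²/109.4 + (39 - 49.5)²/49.5
   = 97.715 + 0.164 + 4.310 + 9.596 + 2.227
   = 114.01
p-value < 0.0001

Since p-value < α = 0.1, we reject H₀.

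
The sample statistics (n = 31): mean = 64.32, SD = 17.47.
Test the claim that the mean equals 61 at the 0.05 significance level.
One-sample t-test:
H₀: μ = 61
H₁: μ ≠ 61
df = n - 1 = 30
t = (x̄ - μ₀) / (s/√n) = (64.32 - 61) / (17.47/√31) = 1.058
p-value = 0.2985

Since p-value > α = 0.05, we fail to reject H₀.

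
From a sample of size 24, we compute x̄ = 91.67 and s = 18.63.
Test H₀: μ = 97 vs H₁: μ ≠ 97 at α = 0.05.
One-sample t-test:
H₀: μ = 97
H₁: μ ≠ 97
df = n - 1 = 23
t = (x̄ - μ₀) / (s/√n) = (91.67 - 97) / (18.63/√24) = -1.402
p-value = 0.1744

Since p-value > α = 0.05, we fail to reject H₀.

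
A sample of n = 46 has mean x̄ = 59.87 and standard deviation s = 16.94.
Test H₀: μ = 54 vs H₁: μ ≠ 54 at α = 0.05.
One-sample t-test:
H₀: μ = 54
H₁: μ ≠ 54
df = n - 1 = 45
t = (x̄ - μ₀) / (s/√n) = (59.87 - 54) / (16.94/√46) = 2.350
p-value = 0.0232

Since p-value < α = 0.05, we reject H₀.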